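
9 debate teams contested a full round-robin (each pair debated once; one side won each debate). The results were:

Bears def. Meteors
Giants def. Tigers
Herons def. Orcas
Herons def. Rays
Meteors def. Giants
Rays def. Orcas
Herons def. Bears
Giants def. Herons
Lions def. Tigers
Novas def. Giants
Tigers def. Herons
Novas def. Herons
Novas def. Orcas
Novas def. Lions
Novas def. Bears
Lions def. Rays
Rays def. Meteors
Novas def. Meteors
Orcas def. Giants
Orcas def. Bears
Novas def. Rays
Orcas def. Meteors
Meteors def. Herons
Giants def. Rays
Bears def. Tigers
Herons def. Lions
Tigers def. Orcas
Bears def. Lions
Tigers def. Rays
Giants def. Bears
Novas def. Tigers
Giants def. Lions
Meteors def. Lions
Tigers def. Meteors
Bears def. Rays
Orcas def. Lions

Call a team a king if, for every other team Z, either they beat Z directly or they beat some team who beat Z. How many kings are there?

1

Novas reaches everyone (king).
Tigers cannot reach Novas in two steps.
Orcas cannot reach Novas in two steps.
Lions cannot reach Novas, Giants, Bears in two steps.
Rays cannot reach Novas, Tigers in two steps.
Herons cannot reach Novas in two steps.
Meteors cannot reach Novas in two steps.
Giants cannot reach Novas in two steps.
Bears cannot reach Novas in two steps.
Kings: Novas — 1.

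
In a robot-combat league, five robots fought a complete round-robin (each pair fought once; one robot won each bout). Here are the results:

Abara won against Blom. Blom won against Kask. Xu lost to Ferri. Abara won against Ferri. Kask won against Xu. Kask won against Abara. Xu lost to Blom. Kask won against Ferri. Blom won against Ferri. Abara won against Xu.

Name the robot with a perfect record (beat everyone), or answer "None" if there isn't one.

Highest win total is Kask with 3 (out of 4 possible).
Kask lost to Blom, so no robot went undefeated.

None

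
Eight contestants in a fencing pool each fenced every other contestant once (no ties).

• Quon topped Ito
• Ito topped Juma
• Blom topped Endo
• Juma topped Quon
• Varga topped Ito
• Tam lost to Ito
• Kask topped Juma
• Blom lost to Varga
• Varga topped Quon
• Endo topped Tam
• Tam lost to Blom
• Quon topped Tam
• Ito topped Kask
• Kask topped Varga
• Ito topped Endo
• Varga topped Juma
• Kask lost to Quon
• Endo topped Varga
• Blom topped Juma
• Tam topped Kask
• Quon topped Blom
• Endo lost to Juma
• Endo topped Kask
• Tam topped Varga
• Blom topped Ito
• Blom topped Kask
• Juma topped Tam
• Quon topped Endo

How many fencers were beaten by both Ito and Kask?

1

Ito beat: Endo, Kask, Tam, Juma.
Kask beat: Varga, Juma.
Both beat: Juma — 1.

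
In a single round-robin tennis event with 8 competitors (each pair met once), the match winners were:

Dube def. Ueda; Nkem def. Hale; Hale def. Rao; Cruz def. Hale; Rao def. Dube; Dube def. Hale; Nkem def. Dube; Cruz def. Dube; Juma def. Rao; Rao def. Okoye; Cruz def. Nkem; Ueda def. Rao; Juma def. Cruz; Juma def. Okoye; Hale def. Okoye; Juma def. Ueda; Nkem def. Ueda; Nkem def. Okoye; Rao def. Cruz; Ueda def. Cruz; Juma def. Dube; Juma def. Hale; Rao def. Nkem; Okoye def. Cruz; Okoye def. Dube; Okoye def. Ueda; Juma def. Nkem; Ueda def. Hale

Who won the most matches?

Juma

Win totals: Juma 7, Cruz 3, Dube 2, Hale 2, Ueda 3, Rao 4, Okoye 3, Nkem 4.
Juma leads with 7 wins (next highest: 4).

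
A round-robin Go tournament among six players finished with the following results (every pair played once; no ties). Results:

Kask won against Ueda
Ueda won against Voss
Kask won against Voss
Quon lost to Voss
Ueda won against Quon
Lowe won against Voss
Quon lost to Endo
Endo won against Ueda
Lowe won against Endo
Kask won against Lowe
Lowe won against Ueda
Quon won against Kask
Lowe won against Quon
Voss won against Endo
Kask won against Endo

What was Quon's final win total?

1

Quon's results: beat Kask; lost to Voss, Lowe, Ueda, Endo.
That is 1 win.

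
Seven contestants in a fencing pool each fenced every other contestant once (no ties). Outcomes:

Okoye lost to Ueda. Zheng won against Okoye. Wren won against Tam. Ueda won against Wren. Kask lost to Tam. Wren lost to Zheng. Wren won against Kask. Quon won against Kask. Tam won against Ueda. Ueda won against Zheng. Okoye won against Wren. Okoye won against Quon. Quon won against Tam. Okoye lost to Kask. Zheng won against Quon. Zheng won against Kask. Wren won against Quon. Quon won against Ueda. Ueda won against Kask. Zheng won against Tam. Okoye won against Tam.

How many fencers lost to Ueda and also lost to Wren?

1

Ueda beat: Zheng, Kask, Wren, Okoye.
Wren beat: Tam, Quon, Kask.
Both beat: Kask — 1.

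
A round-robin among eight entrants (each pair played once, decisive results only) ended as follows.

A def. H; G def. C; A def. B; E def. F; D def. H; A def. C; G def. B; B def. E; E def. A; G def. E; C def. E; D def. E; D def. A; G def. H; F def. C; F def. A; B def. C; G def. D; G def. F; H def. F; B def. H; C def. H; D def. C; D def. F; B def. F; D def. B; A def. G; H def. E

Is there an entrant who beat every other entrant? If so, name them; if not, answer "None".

None

Highest win total is G with 6 (out of 7 possible).
G lost to A, so no entrant went undefeated.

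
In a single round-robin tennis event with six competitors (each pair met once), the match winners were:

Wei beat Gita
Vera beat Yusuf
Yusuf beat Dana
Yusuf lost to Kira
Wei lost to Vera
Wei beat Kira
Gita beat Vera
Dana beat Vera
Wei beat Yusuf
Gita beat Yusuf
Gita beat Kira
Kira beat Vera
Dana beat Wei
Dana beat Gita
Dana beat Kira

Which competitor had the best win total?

Dana

Win totals: Gita 3, Dana 4, Kira 2, Wei 3, Vera 2, Yusuf 1.
Dana leads with 4 wins (next highest: 3).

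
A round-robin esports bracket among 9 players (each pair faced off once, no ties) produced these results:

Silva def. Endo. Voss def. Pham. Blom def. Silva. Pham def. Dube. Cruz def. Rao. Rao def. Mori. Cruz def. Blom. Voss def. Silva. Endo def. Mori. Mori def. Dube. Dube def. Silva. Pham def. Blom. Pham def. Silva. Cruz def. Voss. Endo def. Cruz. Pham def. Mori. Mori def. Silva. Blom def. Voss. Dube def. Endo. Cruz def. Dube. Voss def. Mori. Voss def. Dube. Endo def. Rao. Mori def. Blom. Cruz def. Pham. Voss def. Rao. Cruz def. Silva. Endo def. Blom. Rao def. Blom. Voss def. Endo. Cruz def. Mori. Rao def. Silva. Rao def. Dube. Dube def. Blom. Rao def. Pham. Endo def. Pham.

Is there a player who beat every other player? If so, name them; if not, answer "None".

Highest win total is Cruz with 7 (out of 8 possible).
Cruz lost to Endo, so no player went undefeated.

None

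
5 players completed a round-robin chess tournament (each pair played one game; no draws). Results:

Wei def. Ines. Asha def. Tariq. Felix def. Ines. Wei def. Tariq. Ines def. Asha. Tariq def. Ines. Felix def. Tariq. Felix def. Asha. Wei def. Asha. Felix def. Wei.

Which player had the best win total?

Felix

Win totals: Felix 4, Asha 1, Wei 3, Ines 1, Tariq 1.
Felix leads with 4 wins (next highest: 3).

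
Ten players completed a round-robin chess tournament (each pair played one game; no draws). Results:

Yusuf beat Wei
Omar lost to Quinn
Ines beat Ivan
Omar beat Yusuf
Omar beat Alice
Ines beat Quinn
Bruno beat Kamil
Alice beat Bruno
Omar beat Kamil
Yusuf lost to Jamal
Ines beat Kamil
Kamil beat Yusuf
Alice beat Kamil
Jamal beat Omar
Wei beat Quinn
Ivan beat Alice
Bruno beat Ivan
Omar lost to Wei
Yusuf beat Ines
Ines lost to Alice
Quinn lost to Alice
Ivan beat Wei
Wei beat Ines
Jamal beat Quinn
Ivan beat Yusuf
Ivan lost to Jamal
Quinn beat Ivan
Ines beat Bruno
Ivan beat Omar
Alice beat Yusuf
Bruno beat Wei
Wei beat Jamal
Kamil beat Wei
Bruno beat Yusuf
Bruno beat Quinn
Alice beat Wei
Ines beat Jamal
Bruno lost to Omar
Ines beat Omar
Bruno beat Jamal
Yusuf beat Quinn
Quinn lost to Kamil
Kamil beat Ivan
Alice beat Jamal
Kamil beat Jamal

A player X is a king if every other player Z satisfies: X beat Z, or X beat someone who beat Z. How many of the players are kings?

7

Omar reaches everyone (king).
Alice reaches everyone (king).
Kamil cannot reach Bruno in two steps.
Ines reaches everyone (king).
Wei reaches everyone (king).
Ivan reaches everyone (king).
Bruno reaches everyone (king).
Yusuf cannot reach Alice in two steps.
Jamal reaches everyone (king).
Quinn cannot reach Ines, Jamal in two steps.
Kings: Omar, Alice, Ines, Wei, Ivan, Bruno, Jamal — 7.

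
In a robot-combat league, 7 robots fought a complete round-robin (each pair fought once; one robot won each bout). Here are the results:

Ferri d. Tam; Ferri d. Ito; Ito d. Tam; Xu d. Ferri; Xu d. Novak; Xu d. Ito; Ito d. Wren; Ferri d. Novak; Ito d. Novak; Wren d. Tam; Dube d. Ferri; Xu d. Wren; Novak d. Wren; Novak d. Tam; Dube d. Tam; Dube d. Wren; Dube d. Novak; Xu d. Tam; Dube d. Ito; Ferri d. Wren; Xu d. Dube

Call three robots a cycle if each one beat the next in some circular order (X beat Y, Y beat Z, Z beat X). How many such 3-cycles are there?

Win totals: Ferri 4, Tam 0, Novak 2, Ito 3, Xu 6, Wren 1, Dube 5.
A robot with w wins dominates both others in C(w,2) triples; summing gives 6 + 0 + 1 + 3 + 15 + 0 + 10 = 35 transitive triples.
Total triples C(7,3) = 35, so cyclic triples = 35 − 35 = 0.

0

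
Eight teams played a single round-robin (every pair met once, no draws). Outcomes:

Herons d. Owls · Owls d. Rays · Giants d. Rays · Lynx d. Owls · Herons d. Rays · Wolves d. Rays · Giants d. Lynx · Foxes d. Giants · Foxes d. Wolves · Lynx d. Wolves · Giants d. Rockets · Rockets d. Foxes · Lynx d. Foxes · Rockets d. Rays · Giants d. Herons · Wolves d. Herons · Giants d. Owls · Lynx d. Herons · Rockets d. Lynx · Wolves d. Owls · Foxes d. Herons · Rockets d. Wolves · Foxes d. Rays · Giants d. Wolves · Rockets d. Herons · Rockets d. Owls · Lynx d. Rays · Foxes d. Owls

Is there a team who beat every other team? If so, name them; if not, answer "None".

Highest win total is Rockets with 6 (out of 7 possible).
Rockets lost to Giants, so no team went undefeated.

None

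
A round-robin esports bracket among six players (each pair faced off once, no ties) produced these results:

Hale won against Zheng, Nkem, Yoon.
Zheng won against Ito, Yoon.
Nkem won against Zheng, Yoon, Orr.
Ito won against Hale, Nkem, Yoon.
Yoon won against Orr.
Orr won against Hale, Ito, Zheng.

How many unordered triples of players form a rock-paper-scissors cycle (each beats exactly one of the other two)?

Of the C(6,3) = 20 triples, the cyclic ones are: {Yoon, Zheng, Orr}; {Yoon, Orr, Hale}; {Yoon, Orr, Ito}; {Zheng, Nkem, Ito}; {Zheng, Hale, Ito}; {Nkem, Orr, Hale}; {Nkem, Orr, Ito}.
That is 7.

7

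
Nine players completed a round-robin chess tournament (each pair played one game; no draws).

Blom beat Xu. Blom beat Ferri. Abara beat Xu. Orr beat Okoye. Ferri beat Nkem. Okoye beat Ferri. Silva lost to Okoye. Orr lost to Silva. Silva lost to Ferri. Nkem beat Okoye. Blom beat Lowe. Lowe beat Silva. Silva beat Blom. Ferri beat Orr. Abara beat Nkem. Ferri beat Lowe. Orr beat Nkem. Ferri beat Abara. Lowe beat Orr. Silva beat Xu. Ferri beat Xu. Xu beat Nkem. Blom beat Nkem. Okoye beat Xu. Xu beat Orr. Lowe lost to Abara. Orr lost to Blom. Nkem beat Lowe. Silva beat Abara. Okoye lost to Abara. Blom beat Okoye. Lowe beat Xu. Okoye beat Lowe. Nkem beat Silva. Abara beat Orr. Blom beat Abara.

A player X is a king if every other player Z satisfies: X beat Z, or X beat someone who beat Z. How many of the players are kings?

Silva reaches everyone (king).
Nkem reaches everyone (king).
Abara cannot reach Blom in two steps.
Orr cannot reach Abara, Blom in two steps.
Okoye reaches everyone (king).
Xu cannot reach Abara, Blom, Ferri in two steps.
Lowe cannot reach Ferri in two steps.
Blom reaches everyone (king).
Ferri reaches everyone (king).
Kings: Silva, Nkem, Okoye, Blom, Ferri — 5.

5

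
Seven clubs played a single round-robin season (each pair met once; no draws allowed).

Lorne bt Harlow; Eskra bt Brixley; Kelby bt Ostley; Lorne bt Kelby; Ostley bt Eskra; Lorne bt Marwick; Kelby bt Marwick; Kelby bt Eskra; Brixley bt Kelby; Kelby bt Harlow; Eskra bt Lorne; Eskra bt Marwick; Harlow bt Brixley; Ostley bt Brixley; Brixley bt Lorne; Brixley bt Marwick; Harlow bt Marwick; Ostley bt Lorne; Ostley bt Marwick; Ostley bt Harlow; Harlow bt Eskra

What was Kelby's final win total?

Kelby's results: beat Harlow, Eskra, Marwick, Ostley; lost to Brixley, Lorne.
That is 4 wins.

4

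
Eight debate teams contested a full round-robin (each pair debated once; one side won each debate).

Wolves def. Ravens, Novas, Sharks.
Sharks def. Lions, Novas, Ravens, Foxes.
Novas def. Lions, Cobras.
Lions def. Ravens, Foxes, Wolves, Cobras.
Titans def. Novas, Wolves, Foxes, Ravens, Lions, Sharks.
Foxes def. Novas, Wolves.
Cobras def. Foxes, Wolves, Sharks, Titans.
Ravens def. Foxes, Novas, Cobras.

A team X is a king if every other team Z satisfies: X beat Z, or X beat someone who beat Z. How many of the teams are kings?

5

Lions reaches everyone (king).
Cobras reaches everyone (king).
Sharks cannot reach Titans in two steps.
Novas reaches everyone (king).
Wolves cannot reach Titans in two steps.
Titans reaches everyone (king).
Foxes cannot reach Titans in two steps.
Ravens reaches everyone (king).
Kings: Lions, Cobras, Novas, Titans, Ravens — 5.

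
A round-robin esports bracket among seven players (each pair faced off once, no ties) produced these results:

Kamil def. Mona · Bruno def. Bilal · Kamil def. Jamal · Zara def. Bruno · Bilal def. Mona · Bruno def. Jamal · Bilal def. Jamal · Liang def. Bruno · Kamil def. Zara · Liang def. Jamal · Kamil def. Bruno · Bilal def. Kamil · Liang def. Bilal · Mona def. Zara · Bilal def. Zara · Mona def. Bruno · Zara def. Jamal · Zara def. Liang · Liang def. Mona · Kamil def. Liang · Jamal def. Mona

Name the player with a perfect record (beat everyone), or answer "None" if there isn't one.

None

Highest win total is Kamil with 5 (out of 6 possible).
Kamil lost to Bilal, so no player went undefeated.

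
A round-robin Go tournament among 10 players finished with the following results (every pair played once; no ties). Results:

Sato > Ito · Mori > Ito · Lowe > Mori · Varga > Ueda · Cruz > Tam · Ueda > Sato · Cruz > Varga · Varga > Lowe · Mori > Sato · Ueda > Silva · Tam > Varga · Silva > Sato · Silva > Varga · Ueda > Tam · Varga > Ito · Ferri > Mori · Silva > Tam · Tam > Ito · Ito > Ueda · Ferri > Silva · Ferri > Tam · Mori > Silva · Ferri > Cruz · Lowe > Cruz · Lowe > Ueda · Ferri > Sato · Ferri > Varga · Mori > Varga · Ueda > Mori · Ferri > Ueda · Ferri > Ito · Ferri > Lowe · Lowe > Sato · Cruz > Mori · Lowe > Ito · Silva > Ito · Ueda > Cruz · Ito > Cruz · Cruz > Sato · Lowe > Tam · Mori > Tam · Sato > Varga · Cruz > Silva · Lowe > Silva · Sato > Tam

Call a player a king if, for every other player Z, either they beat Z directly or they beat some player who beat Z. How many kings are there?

Silva cannot reach Mori, Ferri in two steps.
Sato cannot reach Silva, Mori, Ferri in two steps.
Varga cannot reach Ferri in two steps.
Ito cannot reach Ferri, Lowe in two steps.
Tam cannot reach Silva, Sato, Mori, Ferri in two steps.
Cruz cannot reach Ferri in two steps.
Mori cannot reach Ferri in two steps.
Ferri reaches everyone (king).
Ueda cannot reach Ferri, Lowe in two steps.
Lowe cannot reach Ferri in two steps.
Kings: Ferri — 1.

1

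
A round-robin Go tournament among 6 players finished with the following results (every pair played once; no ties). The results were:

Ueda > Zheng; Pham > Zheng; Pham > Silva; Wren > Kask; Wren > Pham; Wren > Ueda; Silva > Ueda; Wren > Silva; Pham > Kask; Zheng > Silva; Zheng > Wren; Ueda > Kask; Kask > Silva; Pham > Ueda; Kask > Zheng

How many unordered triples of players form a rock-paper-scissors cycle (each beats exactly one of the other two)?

5

Of the C(6,3) = 20 triples, the cyclic ones are: {Ueda, Zheng, Silva}; {Ueda, Zheng, Wren}; {Ueda, Silva, Kask}; {Zheng, Pham, Wren}; {Zheng, Wren, Kask}.
That is 5.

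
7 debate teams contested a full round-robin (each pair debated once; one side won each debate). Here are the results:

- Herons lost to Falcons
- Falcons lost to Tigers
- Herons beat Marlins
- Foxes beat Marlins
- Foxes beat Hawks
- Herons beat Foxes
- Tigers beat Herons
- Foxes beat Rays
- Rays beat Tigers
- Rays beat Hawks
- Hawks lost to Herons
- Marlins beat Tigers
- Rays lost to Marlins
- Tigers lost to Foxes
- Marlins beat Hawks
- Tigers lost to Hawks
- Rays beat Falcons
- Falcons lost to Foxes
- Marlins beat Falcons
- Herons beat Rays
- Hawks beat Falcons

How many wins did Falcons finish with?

1

Falcons' results: beat Herons; lost to Marlins, Tigers, Rays, Hawks, Foxes.
That is 1 win.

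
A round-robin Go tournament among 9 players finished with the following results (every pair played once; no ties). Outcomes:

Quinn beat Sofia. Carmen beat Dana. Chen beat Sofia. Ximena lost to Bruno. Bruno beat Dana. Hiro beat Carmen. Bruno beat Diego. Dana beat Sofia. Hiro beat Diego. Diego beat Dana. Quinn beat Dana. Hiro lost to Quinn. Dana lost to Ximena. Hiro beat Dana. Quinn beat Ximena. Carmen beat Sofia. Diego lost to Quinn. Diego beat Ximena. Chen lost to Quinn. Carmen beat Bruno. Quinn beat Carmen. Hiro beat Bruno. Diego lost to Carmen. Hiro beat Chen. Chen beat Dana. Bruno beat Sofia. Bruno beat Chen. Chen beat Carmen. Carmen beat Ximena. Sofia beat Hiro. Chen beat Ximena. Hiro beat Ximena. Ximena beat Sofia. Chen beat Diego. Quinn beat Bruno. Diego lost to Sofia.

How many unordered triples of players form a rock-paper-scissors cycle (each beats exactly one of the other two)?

Win totals: Quinn 8, Ximena 2, Diego 2, Dana 1, Carmen 5, Chen 5, Hiro 6, Sofia 2, Bruno 5.
A player with w wins dominates both others in C(w,2) triples; summing gives 28 + 1 + 1 + 0 + 10 + 10 + 15 + 1 + 10 = 76 transitive triples.
Total triples C(9,3) = 84, so cyclic triples = 84 − 76 = 8.

8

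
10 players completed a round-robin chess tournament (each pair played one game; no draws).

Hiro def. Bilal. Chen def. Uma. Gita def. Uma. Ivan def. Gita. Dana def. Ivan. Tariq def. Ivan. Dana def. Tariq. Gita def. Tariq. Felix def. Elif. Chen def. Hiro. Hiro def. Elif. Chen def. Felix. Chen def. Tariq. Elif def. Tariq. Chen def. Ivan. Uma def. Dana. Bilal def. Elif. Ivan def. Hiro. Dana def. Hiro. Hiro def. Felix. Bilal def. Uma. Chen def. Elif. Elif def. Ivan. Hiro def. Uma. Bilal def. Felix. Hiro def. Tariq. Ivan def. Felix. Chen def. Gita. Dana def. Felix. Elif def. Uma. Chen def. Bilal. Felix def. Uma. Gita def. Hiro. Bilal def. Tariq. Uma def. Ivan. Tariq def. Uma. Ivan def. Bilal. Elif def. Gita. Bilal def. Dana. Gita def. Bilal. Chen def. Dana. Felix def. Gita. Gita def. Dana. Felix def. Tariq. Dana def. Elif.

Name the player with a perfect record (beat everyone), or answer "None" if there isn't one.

Chen has 9 wins out of 9 opponents — a perfect record.

Chen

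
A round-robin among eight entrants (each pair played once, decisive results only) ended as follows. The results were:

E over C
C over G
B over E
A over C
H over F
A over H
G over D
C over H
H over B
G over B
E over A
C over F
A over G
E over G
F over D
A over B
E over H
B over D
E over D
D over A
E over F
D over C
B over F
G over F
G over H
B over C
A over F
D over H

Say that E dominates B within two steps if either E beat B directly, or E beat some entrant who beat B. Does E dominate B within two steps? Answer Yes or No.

Yes

E did not beat B directly.
E beat A, C, D, F, G, H. Of those, A beat B.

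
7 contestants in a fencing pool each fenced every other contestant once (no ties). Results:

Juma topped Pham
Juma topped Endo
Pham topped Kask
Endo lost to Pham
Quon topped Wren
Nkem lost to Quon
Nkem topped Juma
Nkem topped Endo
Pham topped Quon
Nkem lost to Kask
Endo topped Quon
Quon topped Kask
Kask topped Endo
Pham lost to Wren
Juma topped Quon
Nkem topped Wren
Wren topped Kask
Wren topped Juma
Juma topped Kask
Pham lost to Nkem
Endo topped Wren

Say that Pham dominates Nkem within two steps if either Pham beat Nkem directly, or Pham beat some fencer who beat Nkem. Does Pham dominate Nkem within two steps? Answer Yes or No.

Yes

Pham did not beat Nkem directly.
Pham beat Endo, Kask, Quon. Of those, Kask beat Nkem.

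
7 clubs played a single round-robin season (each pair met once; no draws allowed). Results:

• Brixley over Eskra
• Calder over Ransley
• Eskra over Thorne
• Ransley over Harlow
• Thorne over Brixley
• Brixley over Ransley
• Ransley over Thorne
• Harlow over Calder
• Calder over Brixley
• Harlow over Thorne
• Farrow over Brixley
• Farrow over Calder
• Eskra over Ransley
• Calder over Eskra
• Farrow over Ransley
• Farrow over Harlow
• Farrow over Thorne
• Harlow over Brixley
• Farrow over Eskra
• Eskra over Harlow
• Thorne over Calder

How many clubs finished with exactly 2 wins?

Win totals: Calder 3, Farrow 6, Harlow 3, Thorne 2, Eskra 3, Ransley 2, Brixley 2.
Exactly 2: Thorne, Ransley, Brixley — 3 clubs.

3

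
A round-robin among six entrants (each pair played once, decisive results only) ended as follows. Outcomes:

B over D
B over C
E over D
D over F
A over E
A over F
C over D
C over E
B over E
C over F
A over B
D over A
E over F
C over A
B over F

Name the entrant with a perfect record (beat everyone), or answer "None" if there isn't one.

None

Highest win total is C with 4 (out of 5 possible).
C lost to B, so no entrant went undefeated.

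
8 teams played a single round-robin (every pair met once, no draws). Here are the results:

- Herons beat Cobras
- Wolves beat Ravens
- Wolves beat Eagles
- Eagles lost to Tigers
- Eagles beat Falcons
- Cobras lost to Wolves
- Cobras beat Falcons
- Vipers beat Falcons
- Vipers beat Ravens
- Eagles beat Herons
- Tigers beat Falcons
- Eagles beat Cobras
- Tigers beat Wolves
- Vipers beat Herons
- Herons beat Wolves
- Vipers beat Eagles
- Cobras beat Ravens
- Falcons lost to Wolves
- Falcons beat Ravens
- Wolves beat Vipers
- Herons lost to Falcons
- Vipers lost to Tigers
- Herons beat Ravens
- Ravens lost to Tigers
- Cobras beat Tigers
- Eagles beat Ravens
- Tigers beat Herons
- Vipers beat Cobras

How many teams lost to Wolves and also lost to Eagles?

Wolves beat: Eagles, Ravens, Cobras, Vipers, Falcons.
Eagles beat: Ravens, Cobras, Herons, Falcons.
Both beat: Ravens, Cobras, Falcons — 3.

3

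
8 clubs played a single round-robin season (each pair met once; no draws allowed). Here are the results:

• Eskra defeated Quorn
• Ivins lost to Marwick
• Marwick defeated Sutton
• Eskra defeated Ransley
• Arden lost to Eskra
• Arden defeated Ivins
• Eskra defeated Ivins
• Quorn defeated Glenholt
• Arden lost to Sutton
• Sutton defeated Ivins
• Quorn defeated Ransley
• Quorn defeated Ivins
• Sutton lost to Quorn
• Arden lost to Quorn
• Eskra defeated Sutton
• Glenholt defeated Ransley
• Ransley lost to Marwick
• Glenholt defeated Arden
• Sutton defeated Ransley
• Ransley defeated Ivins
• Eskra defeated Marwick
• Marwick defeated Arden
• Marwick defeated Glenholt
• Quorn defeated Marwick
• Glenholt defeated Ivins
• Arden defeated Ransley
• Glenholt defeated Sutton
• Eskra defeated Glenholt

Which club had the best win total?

Win totals: Arden 2, Marwick 5, Eskra 7, Glenholt 4, Quorn 6, Sutton 3, Ransley 1, Ivins 0.
Eskra leads with 7 wins (next highest: 6).

Eskra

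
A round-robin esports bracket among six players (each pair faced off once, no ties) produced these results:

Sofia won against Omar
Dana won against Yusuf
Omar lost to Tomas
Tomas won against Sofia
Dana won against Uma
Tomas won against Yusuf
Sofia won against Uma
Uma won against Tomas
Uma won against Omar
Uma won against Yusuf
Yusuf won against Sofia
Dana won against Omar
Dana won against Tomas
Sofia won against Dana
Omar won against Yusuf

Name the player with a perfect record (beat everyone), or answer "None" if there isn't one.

None

Highest win total is Dana with 4 (out of 5 possible).
Dana lost to Sofia, so no player went undefeated.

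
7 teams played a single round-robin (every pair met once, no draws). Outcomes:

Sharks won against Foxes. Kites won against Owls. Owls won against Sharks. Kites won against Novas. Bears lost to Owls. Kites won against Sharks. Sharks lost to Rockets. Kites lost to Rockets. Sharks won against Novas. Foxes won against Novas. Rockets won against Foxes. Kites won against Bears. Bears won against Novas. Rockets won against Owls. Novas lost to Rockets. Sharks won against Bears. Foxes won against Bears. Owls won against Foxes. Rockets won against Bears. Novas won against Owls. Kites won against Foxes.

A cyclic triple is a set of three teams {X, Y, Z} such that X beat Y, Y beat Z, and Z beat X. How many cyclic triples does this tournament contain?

Win totals: Bears 1, Kites 5, Foxes 2, Novas 1, Rockets 6, Owls 3, Sharks 3.
A team with w wins dominates both others in C(w,2) triples; summing gives 0 + 10 + 1 + 0 + 15 + 3 + 3 = 32 transitive triples.
Total triples C(7,3) = 35, so cyclic triples = 35 − 32 = 3.

3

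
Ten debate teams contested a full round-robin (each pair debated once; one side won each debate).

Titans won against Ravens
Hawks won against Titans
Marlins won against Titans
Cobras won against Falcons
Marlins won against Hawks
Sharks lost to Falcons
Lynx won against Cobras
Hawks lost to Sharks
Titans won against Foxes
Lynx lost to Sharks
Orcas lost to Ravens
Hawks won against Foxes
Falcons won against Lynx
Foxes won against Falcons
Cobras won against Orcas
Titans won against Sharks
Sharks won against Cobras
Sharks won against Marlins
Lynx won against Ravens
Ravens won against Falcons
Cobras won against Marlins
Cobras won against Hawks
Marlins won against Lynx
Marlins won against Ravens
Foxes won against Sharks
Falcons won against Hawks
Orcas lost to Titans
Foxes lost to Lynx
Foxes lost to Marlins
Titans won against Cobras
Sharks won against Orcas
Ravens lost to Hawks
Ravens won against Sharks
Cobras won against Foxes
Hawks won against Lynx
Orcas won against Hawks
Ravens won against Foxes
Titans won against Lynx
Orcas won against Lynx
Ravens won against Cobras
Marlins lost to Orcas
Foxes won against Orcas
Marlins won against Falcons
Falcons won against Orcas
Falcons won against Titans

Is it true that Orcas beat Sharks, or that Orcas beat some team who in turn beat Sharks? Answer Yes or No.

Orcas did not beat Sharks directly.
Orcas beat Lynx, Hawks, Marlins, but each of them lost to Sharks. No two-step path.

No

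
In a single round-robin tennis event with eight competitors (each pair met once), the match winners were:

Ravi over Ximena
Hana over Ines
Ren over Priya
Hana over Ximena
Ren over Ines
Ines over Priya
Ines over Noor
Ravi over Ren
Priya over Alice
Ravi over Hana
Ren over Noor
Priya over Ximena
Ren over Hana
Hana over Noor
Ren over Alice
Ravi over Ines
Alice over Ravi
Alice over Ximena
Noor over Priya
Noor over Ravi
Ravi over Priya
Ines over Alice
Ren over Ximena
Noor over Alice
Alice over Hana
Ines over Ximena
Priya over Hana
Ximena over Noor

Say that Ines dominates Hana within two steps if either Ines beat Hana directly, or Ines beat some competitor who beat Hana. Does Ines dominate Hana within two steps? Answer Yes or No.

Yes

Ines did not beat Hana directly.
Ines beat Priya, Noor, Alice, Ximena. Of those, Priya beat Hana.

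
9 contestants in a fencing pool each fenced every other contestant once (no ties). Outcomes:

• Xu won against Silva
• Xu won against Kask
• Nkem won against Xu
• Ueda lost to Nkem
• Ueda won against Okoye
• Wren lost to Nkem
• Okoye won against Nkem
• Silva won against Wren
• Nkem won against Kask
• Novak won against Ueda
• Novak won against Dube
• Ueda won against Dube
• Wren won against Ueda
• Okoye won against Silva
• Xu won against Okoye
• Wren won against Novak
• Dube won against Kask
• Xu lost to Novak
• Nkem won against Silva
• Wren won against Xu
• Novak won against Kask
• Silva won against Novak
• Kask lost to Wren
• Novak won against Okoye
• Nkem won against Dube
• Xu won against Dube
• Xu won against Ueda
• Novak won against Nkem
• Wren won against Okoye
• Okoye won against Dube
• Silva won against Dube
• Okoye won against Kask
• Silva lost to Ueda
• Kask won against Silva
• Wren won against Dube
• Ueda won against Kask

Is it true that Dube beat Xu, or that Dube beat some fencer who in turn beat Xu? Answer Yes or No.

Dube did not beat Xu directly.
Dube beat Kask, but each of them lost to Xu. No two-step path.

No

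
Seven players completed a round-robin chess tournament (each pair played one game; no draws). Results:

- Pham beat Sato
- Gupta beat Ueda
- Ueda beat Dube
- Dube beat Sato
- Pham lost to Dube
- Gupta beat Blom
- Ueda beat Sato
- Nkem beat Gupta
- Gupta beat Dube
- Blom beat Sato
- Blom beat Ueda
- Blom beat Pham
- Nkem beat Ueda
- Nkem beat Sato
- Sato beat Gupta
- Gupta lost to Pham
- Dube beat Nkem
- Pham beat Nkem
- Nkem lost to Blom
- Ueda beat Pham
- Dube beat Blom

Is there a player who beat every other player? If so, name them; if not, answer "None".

Highest win total is Dube with 4 (out of 6 possible).
Dube lost to Gupta, Ueda, so no player went undefeated.

None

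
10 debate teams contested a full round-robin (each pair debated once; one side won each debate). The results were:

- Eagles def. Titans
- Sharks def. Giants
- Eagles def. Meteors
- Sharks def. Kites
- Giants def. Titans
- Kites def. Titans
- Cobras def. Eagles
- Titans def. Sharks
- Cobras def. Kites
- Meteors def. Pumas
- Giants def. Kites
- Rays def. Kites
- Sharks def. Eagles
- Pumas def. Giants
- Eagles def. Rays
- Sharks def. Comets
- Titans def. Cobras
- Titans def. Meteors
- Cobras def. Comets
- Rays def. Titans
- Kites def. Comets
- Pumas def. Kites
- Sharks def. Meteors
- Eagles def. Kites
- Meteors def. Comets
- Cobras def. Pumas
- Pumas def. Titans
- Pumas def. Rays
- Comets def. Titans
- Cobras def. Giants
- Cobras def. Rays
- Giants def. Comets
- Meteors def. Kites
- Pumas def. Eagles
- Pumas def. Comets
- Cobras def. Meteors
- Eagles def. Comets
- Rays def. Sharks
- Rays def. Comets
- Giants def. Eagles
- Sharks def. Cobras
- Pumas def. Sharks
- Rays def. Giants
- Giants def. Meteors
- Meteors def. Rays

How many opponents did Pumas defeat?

7

Pumas' results: beat Kites, Comets, Titans, Sharks, Giants, Rays, Eagles; lost to Cobras, Meteors.
That is 7 wins.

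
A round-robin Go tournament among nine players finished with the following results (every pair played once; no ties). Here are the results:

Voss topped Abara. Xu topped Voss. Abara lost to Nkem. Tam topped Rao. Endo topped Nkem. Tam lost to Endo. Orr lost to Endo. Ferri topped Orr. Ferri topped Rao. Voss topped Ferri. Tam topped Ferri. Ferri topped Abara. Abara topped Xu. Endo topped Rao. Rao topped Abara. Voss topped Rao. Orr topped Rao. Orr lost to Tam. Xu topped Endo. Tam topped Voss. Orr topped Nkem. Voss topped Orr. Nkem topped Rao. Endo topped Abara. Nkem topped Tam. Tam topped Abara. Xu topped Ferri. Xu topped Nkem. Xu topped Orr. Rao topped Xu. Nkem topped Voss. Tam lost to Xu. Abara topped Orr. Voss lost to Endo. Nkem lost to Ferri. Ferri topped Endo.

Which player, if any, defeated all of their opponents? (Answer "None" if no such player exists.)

Highest win total is Xu with 6 (out of 8 possible).
Xu lost to Rao, Abara, so no player went undefeated.

None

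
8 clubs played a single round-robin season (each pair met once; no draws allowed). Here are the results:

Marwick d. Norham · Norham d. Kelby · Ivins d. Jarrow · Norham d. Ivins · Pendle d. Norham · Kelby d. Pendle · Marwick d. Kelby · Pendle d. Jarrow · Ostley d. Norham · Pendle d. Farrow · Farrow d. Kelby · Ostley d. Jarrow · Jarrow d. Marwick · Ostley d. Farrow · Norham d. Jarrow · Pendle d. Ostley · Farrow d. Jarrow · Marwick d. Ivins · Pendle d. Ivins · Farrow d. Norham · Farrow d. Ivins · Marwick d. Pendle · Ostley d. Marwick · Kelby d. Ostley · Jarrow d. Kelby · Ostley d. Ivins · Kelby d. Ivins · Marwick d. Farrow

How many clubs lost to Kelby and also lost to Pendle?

Kelby beat: Ivins, Ostley, Pendle.
Pendle beat: Ivins, Norham, Ostley, Jarrow, Farrow.
Both beat: Ivins, Ostley — 2.

2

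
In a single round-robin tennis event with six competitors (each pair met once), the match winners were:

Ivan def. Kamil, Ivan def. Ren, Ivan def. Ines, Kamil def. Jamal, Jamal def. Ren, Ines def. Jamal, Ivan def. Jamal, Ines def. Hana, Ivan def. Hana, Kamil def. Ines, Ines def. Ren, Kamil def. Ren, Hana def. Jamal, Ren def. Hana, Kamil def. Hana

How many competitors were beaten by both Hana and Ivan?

Hana beat: Jamal.
Ivan beat: Kamil, Hana, Ren, Ines, Jamal.
Both beat: Jamal — 1.

1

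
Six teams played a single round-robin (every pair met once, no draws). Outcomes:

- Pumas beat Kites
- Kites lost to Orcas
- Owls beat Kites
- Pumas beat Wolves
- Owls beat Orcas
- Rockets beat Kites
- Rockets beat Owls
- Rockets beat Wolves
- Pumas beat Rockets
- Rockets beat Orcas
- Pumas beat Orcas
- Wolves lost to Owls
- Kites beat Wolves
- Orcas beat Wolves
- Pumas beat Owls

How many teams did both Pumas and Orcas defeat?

2

Pumas beat: Rockets, Owls, Orcas, Wolves, Kites.
Orcas beat: Wolves, Kites.
Both beat: Wolves, Kites — 2.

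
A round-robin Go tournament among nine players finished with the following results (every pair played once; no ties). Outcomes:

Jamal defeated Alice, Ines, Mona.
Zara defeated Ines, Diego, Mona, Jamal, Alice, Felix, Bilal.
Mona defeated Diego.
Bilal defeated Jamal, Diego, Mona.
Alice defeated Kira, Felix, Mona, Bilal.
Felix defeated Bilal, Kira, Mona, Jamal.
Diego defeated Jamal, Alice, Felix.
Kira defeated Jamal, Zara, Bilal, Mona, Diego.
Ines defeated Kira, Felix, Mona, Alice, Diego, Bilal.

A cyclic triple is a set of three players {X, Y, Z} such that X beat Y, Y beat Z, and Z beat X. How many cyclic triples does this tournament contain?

Win totals: Zara 7, Diego 3, Mona 1, Kira 5, Ines 6, Jamal 3, Felix 4, Alice 4, Bilal 3.
A player with w wins dominates both others in C(w,2) triples; summing gives 21 + 3 + 0 + 10 + 15 + 3 + 6 + 6 + 3 = 67 transitive triples.
Total triples C(9,3) = 84, so cyclic triples = 84 − 67 = 17.

17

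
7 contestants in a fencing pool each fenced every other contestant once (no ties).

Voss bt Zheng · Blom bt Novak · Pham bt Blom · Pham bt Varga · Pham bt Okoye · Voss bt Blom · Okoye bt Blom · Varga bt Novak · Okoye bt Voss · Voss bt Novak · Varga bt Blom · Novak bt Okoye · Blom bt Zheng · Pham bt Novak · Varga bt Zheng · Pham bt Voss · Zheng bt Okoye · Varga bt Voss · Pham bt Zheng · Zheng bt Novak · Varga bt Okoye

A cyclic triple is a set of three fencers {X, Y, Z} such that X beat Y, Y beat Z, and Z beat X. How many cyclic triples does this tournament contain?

4

Win totals: Zheng 2, Pham 6, Varga 5, Blom 2, Okoye 2, Novak 1, Voss 3.
A fencer with w wins dominates both others in C(w,2) triples; summing gives 1 + 15 + 10 + 1 + 1 + 0 + 3 = 31 transitive triples.
Total triples C(7,3) = 35, so cyclic triples = 35 − 31 = 4.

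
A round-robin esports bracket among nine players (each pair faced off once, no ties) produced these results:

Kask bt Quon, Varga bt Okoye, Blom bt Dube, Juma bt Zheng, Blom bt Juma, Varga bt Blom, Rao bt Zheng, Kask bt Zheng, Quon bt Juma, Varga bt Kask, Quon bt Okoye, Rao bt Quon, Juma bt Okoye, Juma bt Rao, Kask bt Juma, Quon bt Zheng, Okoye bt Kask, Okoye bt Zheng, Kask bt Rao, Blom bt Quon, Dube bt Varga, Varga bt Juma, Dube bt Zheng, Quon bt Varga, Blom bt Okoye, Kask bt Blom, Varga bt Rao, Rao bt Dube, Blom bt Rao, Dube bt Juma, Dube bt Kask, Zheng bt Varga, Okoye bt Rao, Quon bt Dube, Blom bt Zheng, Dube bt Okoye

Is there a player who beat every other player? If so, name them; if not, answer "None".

None

Highest win total is Blom with 6 (out of 8 possible).
Blom lost to Varga, Kask, so no player went undefeated.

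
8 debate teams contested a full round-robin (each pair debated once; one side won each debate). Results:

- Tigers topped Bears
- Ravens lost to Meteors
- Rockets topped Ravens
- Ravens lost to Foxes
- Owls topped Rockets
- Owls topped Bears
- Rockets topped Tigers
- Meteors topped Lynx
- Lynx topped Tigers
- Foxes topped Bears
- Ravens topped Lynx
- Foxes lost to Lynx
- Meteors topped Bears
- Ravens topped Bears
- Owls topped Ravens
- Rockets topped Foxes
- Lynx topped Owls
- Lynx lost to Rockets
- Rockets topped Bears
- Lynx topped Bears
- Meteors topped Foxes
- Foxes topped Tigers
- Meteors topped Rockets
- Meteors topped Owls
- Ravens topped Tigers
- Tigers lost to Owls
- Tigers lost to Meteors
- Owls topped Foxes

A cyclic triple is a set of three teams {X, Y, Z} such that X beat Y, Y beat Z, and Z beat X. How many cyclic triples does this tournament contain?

Win totals: Ravens 3, Owls 5, Bears 0, Rockets 5, Lynx 4, Tigers 1, Foxes 3, Meteors 7.
A team with w wins dominates both others in C(w,2) triples; summing gives 3 + 10 + 0 + 10 + 6 + 0 + 3 + 21 = 53 transitive triples.
Total triples C(8,3) = 56, so cyclic triples = 56 − 53 = 3.

3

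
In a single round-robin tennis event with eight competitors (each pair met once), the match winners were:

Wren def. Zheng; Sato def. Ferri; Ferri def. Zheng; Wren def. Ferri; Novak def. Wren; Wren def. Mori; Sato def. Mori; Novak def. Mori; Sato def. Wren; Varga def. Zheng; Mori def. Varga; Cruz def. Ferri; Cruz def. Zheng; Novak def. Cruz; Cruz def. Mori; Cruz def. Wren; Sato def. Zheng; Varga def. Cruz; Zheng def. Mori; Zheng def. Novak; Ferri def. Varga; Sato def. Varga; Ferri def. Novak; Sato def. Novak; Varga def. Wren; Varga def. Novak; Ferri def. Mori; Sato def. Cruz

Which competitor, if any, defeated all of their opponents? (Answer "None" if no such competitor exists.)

Sato

Sato has 7 wins out of 7 opponents — a perfect record.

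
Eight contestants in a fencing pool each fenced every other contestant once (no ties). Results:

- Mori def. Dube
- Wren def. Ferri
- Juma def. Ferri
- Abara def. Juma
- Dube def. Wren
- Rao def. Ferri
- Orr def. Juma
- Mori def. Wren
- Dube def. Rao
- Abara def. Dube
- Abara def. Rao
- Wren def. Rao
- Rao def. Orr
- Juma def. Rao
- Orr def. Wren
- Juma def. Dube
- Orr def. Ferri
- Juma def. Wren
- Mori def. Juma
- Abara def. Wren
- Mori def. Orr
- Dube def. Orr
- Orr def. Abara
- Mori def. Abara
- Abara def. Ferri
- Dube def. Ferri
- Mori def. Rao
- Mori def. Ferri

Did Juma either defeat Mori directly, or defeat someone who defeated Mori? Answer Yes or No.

No

Juma did not beat Mori directly.
Juma beat Ferri, Rao, Wren, Dube, but each of them lost to Mori. No two-step path.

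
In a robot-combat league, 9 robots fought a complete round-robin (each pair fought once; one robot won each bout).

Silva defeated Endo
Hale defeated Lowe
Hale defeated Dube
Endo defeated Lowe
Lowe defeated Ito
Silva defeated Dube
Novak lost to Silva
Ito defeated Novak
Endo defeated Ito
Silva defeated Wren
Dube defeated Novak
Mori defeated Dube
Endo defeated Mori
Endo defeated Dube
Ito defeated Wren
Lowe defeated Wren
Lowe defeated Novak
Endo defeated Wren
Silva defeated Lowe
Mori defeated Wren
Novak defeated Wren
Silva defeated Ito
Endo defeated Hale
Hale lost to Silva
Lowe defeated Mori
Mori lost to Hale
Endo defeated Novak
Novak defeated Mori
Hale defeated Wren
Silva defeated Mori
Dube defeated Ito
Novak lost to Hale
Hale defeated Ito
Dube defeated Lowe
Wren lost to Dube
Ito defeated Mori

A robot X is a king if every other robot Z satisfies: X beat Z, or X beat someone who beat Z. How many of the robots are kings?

1

Novak cannot reach Ito, Hale, Silva, Endo, Lowe in two steps.
Ito cannot reach Hale, Silva, Endo, Lowe in two steps.
Hale cannot reach Silva, Endo in two steps.
Wren cannot reach Novak, Ito, Hale, Silva, Endo, Mori, Lowe, Dube in two steps.
Silva reaches everyone (king).
Endo cannot reach Silva in two steps.
Mori cannot reach Hale, Silva, Endo in two steps.
Lowe cannot reach Hale, Silva, Endo in two steps.
Dube cannot reach Hale, Silva, Endo in two steps.
Kings: Silva — 1.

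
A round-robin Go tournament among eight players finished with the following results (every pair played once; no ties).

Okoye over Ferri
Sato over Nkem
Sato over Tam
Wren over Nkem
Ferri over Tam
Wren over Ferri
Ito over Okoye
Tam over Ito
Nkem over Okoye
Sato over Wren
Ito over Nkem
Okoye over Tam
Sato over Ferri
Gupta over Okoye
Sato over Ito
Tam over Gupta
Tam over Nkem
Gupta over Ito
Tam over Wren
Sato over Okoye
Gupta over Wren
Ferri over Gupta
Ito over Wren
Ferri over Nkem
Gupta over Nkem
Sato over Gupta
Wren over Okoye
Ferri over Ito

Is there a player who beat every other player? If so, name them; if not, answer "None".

Sato has 7 wins out of 7 opponents — a perfect record.

Sato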